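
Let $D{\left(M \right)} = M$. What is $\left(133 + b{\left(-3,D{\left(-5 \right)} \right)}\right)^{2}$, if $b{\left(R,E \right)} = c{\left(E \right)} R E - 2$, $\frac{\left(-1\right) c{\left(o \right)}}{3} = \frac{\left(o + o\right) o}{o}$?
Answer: $337561$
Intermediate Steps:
$c{\left(o \right)} = - 6 o$ ($c{\left(o \right)} = - 3 \frac{\left(o + o\right) o}{o} = - 3 \frac{2 o o}{o} = - 3 \frac{2 o^{2}}{o} = - 3 \cdot 2 o = - 6 o$)
$b{\left(R,E \right)} = -2 - 6 R E^{2}$ ($b{\left(R,E \right)} = - 6 E R E - 2 = - 6 R E^{2} - 2 = -2 - 6 R E^{2}$)
$\left(133 + b{\left(-3,D{\left(-5 \right)} \right)}\right)^{2} = \left(133 - \left(2 - 18 \left(-5\right)^{2}\right)\right)^{2} = \left(133 - \left(2 - 450\right)\right)^{2} = \left(133 + \left(-2 + 450\right)\right)^{2} = \left(133 + 448\right)^{2} = 581^{2} = 337561$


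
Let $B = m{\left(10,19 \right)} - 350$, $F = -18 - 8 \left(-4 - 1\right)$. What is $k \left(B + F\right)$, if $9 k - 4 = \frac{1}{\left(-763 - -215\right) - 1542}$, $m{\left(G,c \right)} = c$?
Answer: $- \frac{860977}{6270} \approx -137.32$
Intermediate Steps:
$F = 22$ ($F = -18 - 8 \left(-4 - 1\right) = -18 - -40 = -18 + 40 = 22$)
$k = \frac{8359}{18810}$ ($k = \frac{4}{9} + \frac{1}{9 \left(\left(-763 - -215\right) - 1542\right)} = \frac{4}{9} + \frac{1}{9 \left(\left(-763 + 215\right) - 1542\right)} = \frac{4}{9} + \frac{1}{9 \left(-548 - 1542\right)} = \frac{4}{9} + \frac{1}{9 \left(-2090\right)} = \frac{4}{9} + \frac{1}{9} \left(- \frac{1}{2090}\right) = \frac{4}{9} - \frac{1}{18810} = \frac{8359}{18810} \approx 0.44439$)
$B = -331$ ($B = 19 - 350 = -331$)
$k \left(B + F\right) = \frac{8359 \left(-331 + 22\right)}{18810} = \frac{8359}{18810} \left(-309\right) = - \frac{860977}{6270}$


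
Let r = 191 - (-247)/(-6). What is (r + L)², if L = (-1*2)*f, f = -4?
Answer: 896809/36 ≈ 24911.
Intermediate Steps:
r = 899/6 (r = 191 - (-247)*(-1)/6 = 191 - 1*247/6 = 191 - 247/6 = 899/6 ≈ 149.83)
L = 8 (L = -1*2*(-4) = -2*(-4) = 8)
(r + L)² = (899/6 + 8)² = (947/6)² = 896809/36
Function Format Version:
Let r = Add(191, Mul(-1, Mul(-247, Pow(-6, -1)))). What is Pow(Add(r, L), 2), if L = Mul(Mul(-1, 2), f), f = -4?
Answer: Rational(896809, 36) ≈ 24911.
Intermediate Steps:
r = Rational(899, 6) (r = Add(191, Mul(-1, Mul(-247, Rational(-1, 6)))) = Add(191, Mul(-1, Rational(247, 6))) = Add(191, Rational(-247, 6)) = Rational(899, 6) ≈ 149.83)
L = 8 (L = Mul(Mul(-1, 2), -4) = Mul(-2, -4) = 8)
Pow(Add(r, L), 2) = Pow(Add(Rational(899, 6), 8), 2) = Pow(Rational(947, 6), 2) = Rational(896809, 36)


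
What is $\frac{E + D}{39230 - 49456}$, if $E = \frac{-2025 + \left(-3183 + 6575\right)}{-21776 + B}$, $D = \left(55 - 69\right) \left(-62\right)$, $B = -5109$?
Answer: $- \frac{23334813}{274926010} \approx -0.084877$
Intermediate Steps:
$D = 868$ ($D = \left(-14\right) \left(-62\right) = 868$)
$E = - \frac{1367}{26885}$ ($E = \frac{-2025 + \left(-3183 + 6575\right)}{-21776 - 5109} = \frac{-2025 + 3392}{-26885} = 1367 \left(- \frac{1}{26885}\right) = - \frac{1367}{26885} \approx -0.050846$)
$\frac{E + D}{39230 - 49456} = \frac{- \frac{1367}{26885} + 868}{39230 - 49456} = \frac{23334813}{26885 \left(-10226\right)} = \frac{23334813}{26885} \left(- \frac{1}{10226}\right) = - \frac{23334813}{274926010}$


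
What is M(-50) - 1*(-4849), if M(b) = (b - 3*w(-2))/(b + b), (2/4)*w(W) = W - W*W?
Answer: 242457/50 ≈ 4849.1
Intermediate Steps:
w(W) = -2*W² + 2*W (w(W) = 2*(W - W*W) = 2*(W - W²) = -2*W² + 2*W)
M(b) = (36 + b)/(2*b) (M(b) = (b - 6*(-2)*(1 - 1*(-2)))/(b + b) = (b - 6*(-2)*(1 + 2))/((2*b)) = (b - 6*(-2)*3)*(1/(2*b)) = (b - 3*(-12))*(1/(2*b)) = (b + 36)*(1/(2*b)) = (36 + b)*(1/(2*b)) = (36 + b)/(2*b))
M(-50) - 1*(-4849) = (½)*(36 - 50)/(-50) - 1*(-4849) = (½)*(-1/50)*(-14) + 4849 = 7/50 + 4849 = 242457/50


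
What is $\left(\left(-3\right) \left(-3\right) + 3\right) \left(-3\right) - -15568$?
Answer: $15532$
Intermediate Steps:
$\left(\left(-3\right) \left(-3\right) + 3\right) \left(-3\right) - -15568 = \left(9 + 3\right) \left(-3\right) + 15568 = 12 \left(-3\right) + 15568 = -36 + 15568 = 15532$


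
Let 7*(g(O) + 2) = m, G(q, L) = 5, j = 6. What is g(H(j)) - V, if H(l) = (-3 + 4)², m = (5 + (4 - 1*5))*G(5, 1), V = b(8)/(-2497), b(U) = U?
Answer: 15038/17479 ≈ 0.86035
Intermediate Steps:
V = -8/2497 (V = 8/(-2497) = 8*(-1/2497) = -8/2497 ≈ -0.0032038)
m = 20 (m = (5 + (4 - 1*5))*5 = (5 + (4 - 5))*5 = (5 - 1)*5 = 4*5 = 20)
H(l) = 1 (H(l) = 1² = 1)
g(O) = 6/7 (g(O) = -2 + (⅐)*20 = -2 + 20/7 = 6/7)
g(H(j)) - V = 6/7 - 1*(-8/2497) = 6/7 + 8/2497 = 15038/17479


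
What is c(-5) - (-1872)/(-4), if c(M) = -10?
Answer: -478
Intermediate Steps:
c(-5) - (-1872)/(-4) = -10 - (-1872)/(-4) = -10 - (-1872)*(-1)/4 = -10 - 117*4 = -10 - 468 = -478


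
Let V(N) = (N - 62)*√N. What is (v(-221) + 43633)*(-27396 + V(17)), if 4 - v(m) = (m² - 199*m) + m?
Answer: 1341362952 + 2203290*√17 ≈ 1.3504e+9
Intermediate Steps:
v(m) = 4 - m² + 198*m (v(m) = 4 - ((m² - 199*m) + m) = 4 - (m² - 198*m) = 4 + (-m² + 198*m) = 4 - m² + 198*m)
V(N) = √N*(-62 + N) (V(N) = (-62 + N)*√N = √N*(-62 + N))
(v(-221) + 43633)*(-27396 + V(17)) = ((4 - 1*(-221)² + 198*(-221)) + 43633)*(-27396 + √17*(-62 + 17)) = ((4 - 1*48841 - 43758) + 43633)*(-27396 + √17*(-45)) = ((4 - 48841 - 43758) + 43633)*(-27396 - 45*√17) = (-92595 + 43633)*(-27396 - 45*√17) = -48962*(-27396 - 45*√17) = 1341362952 + 2203290*√17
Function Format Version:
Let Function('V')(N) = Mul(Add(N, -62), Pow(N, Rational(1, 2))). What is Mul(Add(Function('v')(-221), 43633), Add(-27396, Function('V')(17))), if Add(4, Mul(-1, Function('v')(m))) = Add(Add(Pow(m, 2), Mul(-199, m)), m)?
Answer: Add(1341362952, Mul(2203290, Pow(17, Rational(1, 2)))) ≈ 1.3504e+9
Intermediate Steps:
Function('v')(m) = Add(4, Mul(-1, Pow(m, 2)), Mul(198, m)) (Function('v')(m) = Add(4, Mul(-1, Add(Add(Pow(m, 2), Mul(-199, m)), m))) = Add(4, Mul(-1, Add(Pow(m, 2), Mul(-198, m)))) = Add(4, Add(Mul(-1, Pow(m, 2)), Mul(198, m))) = Add(4, Mul(-1, Pow(m, 2)), Mul(198, m)))
Function('V')(N) = Mul(Pow(N, Rational(1, 2)), Add(-62, N)) (Function('V')(N) = Mul(Add(-62, N), Pow(N, Rational(1, 2))) = Mul(Pow(N, Rational(1, 2)), Add(-62, N)))
Mul(Add(Function('v')(-221), 43633), Add(-27396, Function('V')(17))) = Mul(Add(Add(4, Mul(-1, Pow(-221, 2)), Mul(198, -221)), 43633), Add(-27396, Mul(Pow(17, Rational(1, 2)), Add(-62, 17)))) = Mul(Add(Add(4, Mul(-1, 48841), -43758), 43633), Add(-27396, Mul(Pow(17, Rational(1, 2)), -45))) = Mul(Add(Add(4, -48841, -43758), 43633), Add(-27396, Mul(-45, Pow(17, Rational(1, 2))))) = Mul(Add(-92595, 43633), Add(-27396, Mul(-45, Pow(17, Rational(1, 2))))) = Mul(-48962, Add(-27396, Mul(-45, Pow(17, Rational(1, 2))))) = Add(1341362952, Mul(2203290, Pow(17, Rational(1, 2))))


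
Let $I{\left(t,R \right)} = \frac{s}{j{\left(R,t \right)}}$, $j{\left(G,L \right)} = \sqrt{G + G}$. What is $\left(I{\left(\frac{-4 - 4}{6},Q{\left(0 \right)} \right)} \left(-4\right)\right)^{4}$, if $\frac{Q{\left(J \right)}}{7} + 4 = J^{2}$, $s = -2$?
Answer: $\frac{64}{49} \approx 1.3061$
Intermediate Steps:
$j{\left(G,L \right)} = \sqrt{2} \sqrt{G}$ ($j{\left(G,L \right)} = \sqrt{2 G} = \sqrt{2} \sqrt{G}$)
$Q{\left(J \right)} = -28 + 7 J^{2}$
$I{\left(t,R \right)} = - \frac{\sqrt{2}}{\sqrt{R}}$ ($I{\left(t,R \right)} = - \frac{2}{\sqrt{2} \sqrt{R}} = - 2 \frac{\sqrt{2}}{2 \sqrt{R}} = - \frac{\sqrt{2}}{\sqrt{R}}$)
$\left(I{\left(\frac{-4 - 4}{6},Q{\left(0 \right)} \right)} \left(-4\right)\right)^{4} = \left(- \frac{\sqrt{2}}{\sqrt{-28 + 7 \cdot 0^{2}}} \left(-4\right)\right)^{4} = \left(- \frac{\sqrt{2}}{\sqrt{-28 + 7 \cdot 0}} \left(-4\right)\right)^{4} = \left(- \frac{\sqrt{2}}{\sqrt{-28 + 0}} \left(-4\right)\right)^{4} = \left(- \frac{\sqrt{2}}{2 i \sqrt{7}} \left(-4\right)\right)^{4} = \left(- \sqrt{2} \left(- \frac{i \sqrt{7}}{14}\right) \left(-4\right)\right)^{4} = \left(\frac{i \sqrt{14}}{14} \left(-4\right)\right)^{4} = \left(- \frac{2 i \sqrt{14}}{7}\right)^{4} = \frac{64}{49}$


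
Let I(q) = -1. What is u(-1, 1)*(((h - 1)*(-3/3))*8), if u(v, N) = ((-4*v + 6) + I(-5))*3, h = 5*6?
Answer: -6264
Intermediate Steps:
h = 30
u(v, N) = 15 - 12*v (u(v, N) = ((-4*v + 6) - 1)*3 = ((6 - 4*v) - 1)*3 = (5 - 4*v)*3 = 15 - 12*v)
u(-1, 1)*(((h - 1)*(-3/3))*8) = (15 - 12*(-1))*(((30 - 1)*(-3/3))*8) = (15 + 12)*((29*(-3*⅓))*8) = 27*((29*(-1))*8) = 27*(-29*8) = 27*(-232) = -6264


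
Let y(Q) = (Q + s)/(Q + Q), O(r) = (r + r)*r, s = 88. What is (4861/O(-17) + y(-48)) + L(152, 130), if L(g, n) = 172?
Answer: 624217/3468 ≈ 179.99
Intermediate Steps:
O(r) = 2*r² (O(r) = (2*r)*r = 2*r²)
y(Q) = (88 + Q)/(2*Q) (y(Q) = (Q + 88)/(Q + Q) = (88 + Q)/((2*Q)) = (88 + Q)*(1/(2*Q)) = (88 + Q)/(2*Q))
(4861/O(-17) + y(-48)) + L(152, 130) = (4861/((2*(-17)²)) + (½)*(88 - 48)/(-48)) + 172 = (4861/((2*289)) + (½)*(-1/48)*40) + 172 = (4861/578 - 5/12) + 172 = 27721/3468 + 172 = 624217/3468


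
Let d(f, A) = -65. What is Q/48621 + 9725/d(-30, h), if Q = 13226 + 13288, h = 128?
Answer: -31407721/210691 ≈ -149.07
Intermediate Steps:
Q = 26514
Q/48621 + 9725/d(-30, h) = 26514/48621 + 9725/(-65) = 26514*(1/48621) + 9725*(-1/65) = 8838/16207 - 1945/13 = -31407721/210691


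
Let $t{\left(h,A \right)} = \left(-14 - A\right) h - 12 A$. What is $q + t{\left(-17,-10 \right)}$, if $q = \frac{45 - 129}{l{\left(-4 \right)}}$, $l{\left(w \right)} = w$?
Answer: $209$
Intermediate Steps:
$t{\left(h,A \right)} = - 12 A + h \left(-14 - A\right)$ ($t{\left(h,A \right)} = h \left(-14 - A\right) - 12 A = - 12 A + h \left(-14 - A\right)$)
$q = 21$ ($q = \frac{45 - 129}{-4} = \left(45 - 129\right) \left(- \frac{1}{4}\right) = \left(-84\right) \left(- \frac{1}{4}\right) = 21$)
$q + t{\left(-17,-10 \right)} = 21 - \left(-358 + 170\right) = 21 + \left(238 + 120 - 170\right) = 21 + 188 = 209$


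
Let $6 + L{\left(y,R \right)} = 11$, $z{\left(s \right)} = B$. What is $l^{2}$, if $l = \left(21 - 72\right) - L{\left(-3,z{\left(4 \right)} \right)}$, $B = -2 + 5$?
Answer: $3136$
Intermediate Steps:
$B = 3$
$z{\left(s \right)} = 3$
$L{\left(y,R \right)} = 5$ ($L{\left(y,R \right)} = -6 + 11 = 5$)
$l = -56$ ($l = \left(21 - 72\right) - 5 = -51 - 5 = -56$)
$l^{2} = \left(-56\right)^{2} = 3136$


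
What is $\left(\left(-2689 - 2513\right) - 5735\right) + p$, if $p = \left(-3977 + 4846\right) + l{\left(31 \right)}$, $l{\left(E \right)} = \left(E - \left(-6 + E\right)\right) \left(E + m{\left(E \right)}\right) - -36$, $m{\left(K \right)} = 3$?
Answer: $-9828$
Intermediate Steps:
$l{\left(E \right)} = 54 + 6 E$ ($l{\left(E \right)} = \left(E - \left(-6 + E\right)\right) \left(E + 3\right) - -36 = 6 \left(3 + E\right) + 36 = \left(18 + 6 E\right) + 36 = 54 + 6 E$)
$p = 1109$ ($p = \left(-3977 + 4846\right) + \left(54 + 6 \cdot 31\right) = 869 + \left(54 + 186\right) = 869 + 240 = 1109$)
$\left(\left(-2689 - 2513\right) - 5735\right) + p = \left(\left(-2689 - 2513\right) - 5735\right) + 1109 = \left(-5202 - 5735\right) + 1109 = -10937 + 1109 = -9828$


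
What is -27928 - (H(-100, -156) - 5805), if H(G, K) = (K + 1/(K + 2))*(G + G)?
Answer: -4105971/77 ≈ -53324.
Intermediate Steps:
H(G, K) = 2*G*(K + 1/(2 + K)) (H(G, K) = (K + 1/(2 + K))*(2*G) = 2*G*(K + 1/(2 + K)))
-27928 - (H(-100, -156) - 5805) = -27928 - (2*(-100)*(1 + (-156)² + 2*(-156))/(2 - 156) - 5805) = -27928 - (2*(-100)*(1 + 24336 - 312)/(-154) - 5805) = -27928 - (2*(-100)*(-1/154)*24025 - 5805) = -27928 - (2402500/77 - 5805) = -27928 - 1*1955515/77 = -27928 - 1955515/77 = -4105971/77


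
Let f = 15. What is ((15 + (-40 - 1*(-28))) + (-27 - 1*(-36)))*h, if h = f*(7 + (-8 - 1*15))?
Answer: -2880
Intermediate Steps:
h = -240 (h = 15*(7 + (-8 - 1*15)) = 15*(7 + (-8 - 15)) = 15*(7 - 23) = 15*(-16) = -240)
((15 + (-40 - 1*(-28))) + (-27 - 1*(-36)))*h = ((15 + (-40 - 1*(-28))) + (-27 - 1*(-36)))*(-240) = ((15 + (-40 + 28)) + (-27 + 36))*(-240) = ((15 - 12) + 9)*(-240) = (3 + 9)*(-240) = 12*(-240) = -2880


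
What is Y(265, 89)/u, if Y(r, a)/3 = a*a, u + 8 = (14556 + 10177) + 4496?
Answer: 23763/29221 ≈ 0.81322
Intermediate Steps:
u = 29221 (u = -8 + ((14556 + 10177) + 4496) = -8 + (24733 + 4496) = -8 + 29229 = 29221)
Y(r, a) = 3*a**2 (Y(r, a) = 3*(a*a) = 3*a**2)
Y(265, 89)/u = (3*89**2)/29221 = (3*7921)*(1/29221) = 23763*(1/29221) = 23763/29221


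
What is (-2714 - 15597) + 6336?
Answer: -11975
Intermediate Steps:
(-2714 - 15597) + 6336 = -18311 + 6336 = -11975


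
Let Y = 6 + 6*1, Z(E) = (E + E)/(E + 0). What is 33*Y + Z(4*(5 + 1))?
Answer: 398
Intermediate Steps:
Z(E) = 2 (Z(E) = (2*E)/E = 2)
Y = 12 (Y = 6 + 6 = 12)
33*Y + Z(4*(5 + 1)) = 33*12 + 2 = 396 + 2 = 398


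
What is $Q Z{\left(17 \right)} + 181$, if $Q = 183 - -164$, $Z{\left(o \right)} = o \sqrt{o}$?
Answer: $181 + 5899 \sqrt{17} \approx 24503.0$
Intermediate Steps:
$Z{\left(o \right)} = o^{\frac{3}{2}}$
$Q = 347$ ($Q = 183 + 164 = 347$)
$Q Z{\left(17 \right)} + 181 = 347 \cdot 17^{\frac{3}{2}} + 181 = 347 \cdot 17 \sqrt{17} + 181 = 5899 \sqrt{17} + 181 = 181 + 5899 \sqrt{17}$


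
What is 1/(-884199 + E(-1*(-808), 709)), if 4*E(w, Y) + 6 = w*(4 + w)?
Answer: -2/1440353 ≈ -1.3885e-6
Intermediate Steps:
E(w, Y) = -3/2 + w*(4 + w)/4 (E(w, Y) = -3/2 + (w*(4 + w))/4 = -3/2 + w*(4 + w)/4)
1/(-884199 + E(-1*(-808), 709)) = 1/(-884199 + (-3/2 - 1*(-808) + (-1*(-808))²/4)) = 1/(-884199 + (-3/2 + 808 + (¼)*808²)) = 1/(-884199 + (-3/2 + 808 + (¼)*652864)) = 1/(-884199 + (-3/2 + 808 + 163216)) = 1/(-884199 + 328045/2) = 1/(-1440353/2) = -2/1440353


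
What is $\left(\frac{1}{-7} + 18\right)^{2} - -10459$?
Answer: $\frac{528116}{49} \approx 10778.0$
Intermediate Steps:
$\left(\frac{1}{-7} + 18\right)^{2} - -10459 = \left(- \frac{1}{7} + 18\right)^{2} + 10459 = \left(\frac{125}{7}\right)^{2} + 10459 = \frac{15625}{49} + 10459 = \frac{528116}{49}$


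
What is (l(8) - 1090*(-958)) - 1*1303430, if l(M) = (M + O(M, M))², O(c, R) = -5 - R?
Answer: -259185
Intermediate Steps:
l(M) = 25 (l(M) = (M + (-5 - M))² = (-5)² = 25)
(l(8) - 1090*(-958)) - 1*1303430 = (25 - 1090*(-958)) - 1*1303430 = (25 + 1044220) - 1303430 = 1044245 - 1303430 = -259185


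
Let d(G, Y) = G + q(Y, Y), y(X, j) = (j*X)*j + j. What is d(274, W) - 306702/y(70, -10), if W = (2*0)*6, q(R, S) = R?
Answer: 268093/1165 ≈ 230.12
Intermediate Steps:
y(X, j) = j + X*j**2 (y(X, j) = (X*j)*j + j = X*j**2 + j = j + X*j**2)
W = 0 (W = 0*6 = 0)
d(G, Y) = G + Y
d(274, W) - 306702/y(70, -10) = (274 + 0) - 306702*(-1/(10*(1 + 70*(-10)))) = 274 - 306702*(-1/(10*(1 - 700))) = 274 - 306702/((-10*(-699))) = 274 - 306702/6990 = 274 - 306702*1/6990 = 274 - 51117/1165 = 268093/1165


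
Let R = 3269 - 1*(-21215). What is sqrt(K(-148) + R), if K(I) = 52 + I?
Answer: 2*sqrt(6097) ≈ 156.17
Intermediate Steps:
R = 24484 (R = 3269 + 21215 = 24484)
sqrt(K(-148) + R) = sqrt((52 - 148) + 24484) = sqrt(-96 + 24484) = sqrt(24388) = 2*sqrt(6097)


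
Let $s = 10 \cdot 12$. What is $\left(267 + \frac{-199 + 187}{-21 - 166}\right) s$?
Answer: $\frac{5992920}{187} \approx 32048.0$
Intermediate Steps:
$s = 120$
$\left(267 + \frac{-199 + 187}{-21 - 166}\right) s = \left(267 + \frac{-199 + 187}{-21 - 166}\right) 120 = \left(267 - \frac{12}{-187}\right) 120 = \left(267 - - \frac{12}{187}\right) 120 = \left(267 + \frac{12}{187}\right) 120 = \frac{49941}{187} \cdot 120 = \frac{5992920}{187}$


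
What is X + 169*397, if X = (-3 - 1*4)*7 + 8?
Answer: 67052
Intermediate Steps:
X = -41 (X = (-3 - 4)*7 + 8 = -7*7 + 8 = -49 + 8 = -41)
X + 169*397 = -41 + 169*397 = -41 + 67093 = 67052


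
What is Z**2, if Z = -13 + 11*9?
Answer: 7396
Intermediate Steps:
Z = 86 (Z = -13 + 99 = 86)
Z**2 = 86**2 = 7396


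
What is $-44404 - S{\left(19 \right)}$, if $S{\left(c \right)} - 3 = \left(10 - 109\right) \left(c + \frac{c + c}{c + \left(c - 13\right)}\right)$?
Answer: $- \frac{1059388}{25} \approx -42376.0$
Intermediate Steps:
$S{\left(c \right)} = 3 - 99 c - \frac{198 c}{-13 + 2 c}$ ($S{\left(c \right)} = 3 + \left(10 - 109\right) \left(c + \frac{c + c}{c + \left(c - 13\right)}\right) = 3 - 99 \left(c + \frac{2 c}{c + \left(c - 13\right)}\right) = 3 - 99 \left(c + \frac{2 c}{c + \left(-13 + c\right)}\right) = 3 - 99 \left(c + \frac{2 c}{-13 + 2 c}\right) = 3 - \left(99 c + \frac{198 c}{-13 + 2 c}\right) = 3 - 99 c - \frac{198 c}{-13 + 2 c}$)
$-44404 - S{\left(19 \right)} = -44404 - \frac{3 \left(-13 - 66 \cdot 19^{2} + 365 \cdot 19\right)}{-13 + 2 \cdot 19} = -44404 - \frac{3 \left(-13 - 23826 + 6935\right)}{-13 + 38} = -44404 - \frac{3 \left(-13 - 23826 + 6935\right)}{25} = -44404 - 3 \cdot \frac{1}{25} \left(-16904\right) = -44404 - - \frac{50712}{25} = -44404 + \frac{50712}{25} = - \frac{1059388}{25}$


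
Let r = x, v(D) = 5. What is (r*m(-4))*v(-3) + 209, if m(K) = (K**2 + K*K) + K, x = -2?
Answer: -71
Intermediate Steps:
r = -2
m(K) = K + 2*K**2 (m(K) = (K**2 + K**2) + K = 2*K**2 + K = K + 2*K**2)
(r*m(-4))*v(-3) + 209 = -(-8)*(1 + 2*(-4))*5 + 209 = -(-8)*(1 - 8)*5 + 209 = -(-8)*(-7)*5 + 209 = -2*28*5 + 209 = -56*5 + 209 = -280 + 209 = -71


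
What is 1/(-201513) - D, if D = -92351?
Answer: 18609927062/201513 ≈ 92351.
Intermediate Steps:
1/(-201513) - D = 1/(-201513) - 1*(-92351) = -1/201513 + 92351 = 18609927062/201513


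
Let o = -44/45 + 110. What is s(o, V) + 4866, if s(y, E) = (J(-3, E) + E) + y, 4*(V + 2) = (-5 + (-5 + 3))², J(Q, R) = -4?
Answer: 896629/180 ≈ 4981.3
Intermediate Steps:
V = 41/4 (V = -2 + (-5 + (-5 + 3))²/4 = -2 + (-5 - 2)²/4 = -2 + (¼)*(-7)² = -2 + (¼)*49 = -2 + 49/4 = 41/4 ≈ 10.250)
o = 4906/45 (o = -44*1/45 + 110 = -44/45 + 110 = 4906/45 ≈ 109.02)
s(y, E) = -4 + E + y (s(y, E) = (-4 + E) + y = -4 + E + y)
s(o, V) + 4866 = (-4 + 41/4 + 4906/45) + 4866 = 20749/180 + 4866 = 896629/180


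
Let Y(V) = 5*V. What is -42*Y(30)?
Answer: -6300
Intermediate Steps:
-42*Y(30) = -210*30 = -42*150 = -6300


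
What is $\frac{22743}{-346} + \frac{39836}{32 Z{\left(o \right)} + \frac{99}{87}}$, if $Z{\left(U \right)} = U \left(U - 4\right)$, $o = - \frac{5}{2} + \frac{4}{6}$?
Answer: $\frac{1559270385}{31007482} \approx 50.287$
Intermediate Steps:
$o = - \frac{11}{6}$ ($o = \left(-5\right) \frac{1}{2} + 4 \cdot \frac{1}{6} = - \frac{5}{2} + \frac{2}{3} = - \frac{11}{6} \approx -1.8333$)
$Z{\left(U \right)} = U \left(-4 + U\right)$
$\frac{22743}{-346} + \frac{39836}{32 Z{\left(o \right)} + \frac{99}{87}} = \frac{22743}{-346} + \frac{39836}{32 \left(- \frac{11 \left(-4 - \frac{11}{6}\right)}{6}\right) + \frac{99}{87}} = 22743 \left(- \frac{1}{346}\right) + \frac{39836}{32 \left(\left(- \frac{11}{6}\right) \left(- \frac{35}{6}\right)\right) + 99 \cdot \frac{1}{87}} = - \frac{22743}{346} + \frac{39836}{32 \cdot \frac{385}{36} + \frac{33}{29}} = - \frac{22743}{346} + \frac{39836}{\frac{3080}{9} + \frac{33}{29}} = - \frac{22743}{346} + \frac{39836}{\frac{89617}{261}} = - \frac{22743}{346} + 39836 \cdot \frac{261}{89617} = - \frac{22743}{346} + \frac{10397196}{89617} = \frac{1559270385}{31007482}$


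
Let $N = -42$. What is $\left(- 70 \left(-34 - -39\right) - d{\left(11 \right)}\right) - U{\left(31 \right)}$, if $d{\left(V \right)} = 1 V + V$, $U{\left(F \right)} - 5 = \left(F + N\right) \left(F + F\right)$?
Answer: $305$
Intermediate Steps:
$U{\left(F \right)} = 5 + 2 F \left(-42 + F\right)$ ($U{\left(F \right)} = 5 + \left(F - 42\right) \left(F + F\right) = 5 + \left(-42 + F\right) 2 F = 5 + 2 F \left(-42 + F\right)$)
$d{\left(V \right)} = 2 V$ ($d{\left(V \right)} = V + V = 2 V$)
$\left(- 70 \left(-34 - -39\right) - d{\left(11 \right)}\right) - U{\left(31 \right)} = \left(- 70 \left(-34 - -39\right) - 2 \cdot 11\right) - \left(5 - 2604 + 2 \cdot 31^{2}\right) = \left(- 70 \left(-34 + 39\right) - 22\right) - \left(5 - 2604 + 2 \cdot 961\right) = \left(\left(-70\right) 5 - 22\right) - \left(5 - 2604 + 1922\right) = \left(-350 - 22\right) - -677 = -372 + 677 = 305$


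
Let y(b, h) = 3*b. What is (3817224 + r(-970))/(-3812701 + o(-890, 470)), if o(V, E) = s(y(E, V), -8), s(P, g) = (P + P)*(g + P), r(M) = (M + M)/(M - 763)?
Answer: 6615251132/244247287 ≈ 27.084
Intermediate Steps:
r(M) = 2*M/(-763 + M) (r(M) = (2*M)/(-763 + M) = 2*M/(-763 + M))
s(P, g) = 2*P*(P + g) (s(P, g) = (2*P)*(P + g) = 2*P*(P + g))
o(V, E) = 6*E*(-8 + 3*E) (o(V, E) = 2*(3*E)*(3*E - 8) = 2*(3*E)*(-8 + 3*E) = 6*E*(-8 + 3*E))
(3817224 + r(-970))/(-3812701 + o(-890, 470)) = (3817224 + 2*(-970)/(-763 - 970))/(-3812701 + 6*470*(-8 + 3*470)) = (3817224 + 2*(-970)/(-1733))/(-3812701 + 6*470*(-8 + 1410)) = (3817224 + 2*(-970)*(-1/1733))/(-3812701 + 6*470*1402) = (3817224 + 1940/1733)/(-3812701 + 3953640) = (6615251132/1733)/140939 = (6615251132/1733)*(1/140939) = 6615251132/244247287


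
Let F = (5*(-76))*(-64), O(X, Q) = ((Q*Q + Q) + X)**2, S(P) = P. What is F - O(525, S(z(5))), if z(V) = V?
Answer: -283705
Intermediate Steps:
O(X, Q) = (Q + X + Q**2)**2 (O(X, Q) = ((Q**2 + Q) + X)**2 = ((Q + Q**2) + X)**2 = (Q + X + Q**2)**2)
F = 24320 (F = -380*(-64) = 24320)
F - O(525, S(z(5))) = 24320 - (5 + 525 + 5**2)**2 = 24320 - (5 + 525 + 25)**2 = 24320 - 1*555**2 = 24320 - 1*308025 = 24320 - 308025 = -283705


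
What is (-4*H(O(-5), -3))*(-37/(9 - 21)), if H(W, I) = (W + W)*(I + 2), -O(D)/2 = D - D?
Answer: 0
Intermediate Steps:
O(D) = 0 (O(D) = -2*(D - D) = -2*0 = 0)
H(W, I) = 2*W*(2 + I) (H(W, I) = (2*W)*(2 + I) = 2*W*(2 + I))
(-4*H(O(-5), -3))*(-37/(9 - 21)) = (-8*0*(2 - 3))*(-37/(9 - 21)) = (-8*0*(-1))*(-37/(-12)) = (-4*0)*(-37*(-1/12)) = 0*(37/12) = 0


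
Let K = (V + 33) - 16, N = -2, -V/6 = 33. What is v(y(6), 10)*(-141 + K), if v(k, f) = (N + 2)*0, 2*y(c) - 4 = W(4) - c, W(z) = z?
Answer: 0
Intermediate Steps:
V = -198 (V = -6*33 = -198)
K = -181 (K = (-198 + 33) - 16 = -165 - 16 = -181)
y(c) = 4 - c/2 (y(c) = 2 + (4 - c)/2 = 2 + (2 - c/2) = 4 - c/2)
v(k, f) = 0 (v(k, f) = (-2 + 2)*0 = 0*0 = 0)
v(y(6), 10)*(-141 + K) = 0*(-141 - 181) = 0*(-322) = 0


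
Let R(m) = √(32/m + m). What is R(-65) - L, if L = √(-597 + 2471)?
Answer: -√1874 + 3*I*√30745/65 ≈ -43.29 + 8.0927*I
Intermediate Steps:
L = √1874 ≈ 43.290
R(m) = √(m + 32/m)
R(-65) - L = √(-65 + 32/(-65)) - √1874 = √(-65 + 32*(-1/65)) - √1874 = √(-65 - 32/65) - √1874 = √(-4257/65) - √1874 = 3*I*√30745/65 - √1874 = -√1874 + 3*I*√30745/65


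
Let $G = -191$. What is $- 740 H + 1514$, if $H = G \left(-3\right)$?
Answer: $-422506$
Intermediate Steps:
$H = 573$ ($H = \left(-191\right) \left(-3\right) = 573$)
$- 740 H + 1514 = \left(-740\right) 573 + 1514 = -424020 + 1514 = -422506$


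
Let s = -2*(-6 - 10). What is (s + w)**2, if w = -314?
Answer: 79524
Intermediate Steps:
s = 32 (s = -2*(-16) = 32)
(s + w)**2 = (32 - 314)**2 = (-282)**2 = 79524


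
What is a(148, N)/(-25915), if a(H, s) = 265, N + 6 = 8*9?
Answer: -53/5183 ≈ -0.010226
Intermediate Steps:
N = 66 (N = -6 + 8*9 = -6 + 72 = 66)
a(148, N)/(-25915) = 265/(-25915) = 265*(-1/25915) = -53/5183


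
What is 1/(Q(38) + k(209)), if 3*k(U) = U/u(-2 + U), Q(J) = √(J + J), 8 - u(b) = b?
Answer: 6567/1423337 + 712818*√19/27043403 ≈ 0.11951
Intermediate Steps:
u(b) = 8 - b
Q(J) = √2*√J (Q(J) = √(2*J) = √2*√J)
k(U) = U/(3*(10 - U)) (k(U) = (U/(8 - (-2 + U)))/3 = (U/(8 + (2 - U)))/3 = (U/(10 - U))/3 = U/(3*(10 - U)))
1/(Q(38) + k(209)) = 1/(√2*√38 - 1*209/(-30 + 3*209)) = 1/(2*√19 - 1*209/(-30 + 627)) = 1/(2*√19 - 1*209/597) = 1/(2*√19 - 1*209*1/597) = 1/(2*√19 - 209/597) = 1/(-209/597 + 2*√19)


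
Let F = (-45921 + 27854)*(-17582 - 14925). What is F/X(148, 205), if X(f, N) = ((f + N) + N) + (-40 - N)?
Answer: 587303969/313 ≈ 1.8764e+6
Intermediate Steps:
F = 587303969 (F = -18067*(-32507) = 587303969)
X(f, N) = -40 + N + f (X(f, N) = ((N + f) + N) + (-40 - N) = (f + 2*N) + (-40 - N) = -40 + N + f)
F/X(148, 205) = 587303969/(-40 + 205 + 148) = 587303969/313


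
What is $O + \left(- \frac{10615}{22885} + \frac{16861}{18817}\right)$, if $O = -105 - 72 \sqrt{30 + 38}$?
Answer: $- \frac{9005943639}{86125409} - 144 \sqrt{17} \approx -698.29$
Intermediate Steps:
$O = -105 - 144 \sqrt{17}$ ($O = -105 - 72 \sqrt{68} = -105 - 72 \cdot 2 \sqrt{17} = -105 - 144 \sqrt{17} \approx -698.73$)
$O + \left(- \frac{10615}{22885} + \frac{16861}{18817}\right) = \left(-105 - 144 \sqrt{17}\right) + \left(- \frac{10615}{22885} + \frac{16861}{18817}\right) = \left(-105 - 144 \sqrt{17}\right) + \left(\left(-10615\right) \frac{1}{22885} + 16861 \cdot \frac{1}{18817}\right) = \left(-105 - 144 \sqrt{17}\right) + \left(- \frac{2123}{4577} + \frac{16861}{18817}\right) = \left(-105 - 144 \sqrt{17}\right) + \frac{37224306}{86125409} = - \frac{9005943639}{86125409} - 144 \sqrt{17}$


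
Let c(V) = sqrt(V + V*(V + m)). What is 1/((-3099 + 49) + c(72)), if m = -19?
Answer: -1525/4649306 - 9*sqrt(3)/2324653 ≈ -0.00033471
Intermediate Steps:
c(V) = sqrt(V + V*(-19 + V)) (c(V) = sqrt(V + V*(V - 19)) = sqrt(V + V*(-19 + V)))
1/((-3099 + 49) + c(72)) = 1/((-3099 + 49) + sqrt(72*(-18 + 72))) = 1/(-3050 + sqrt(72*54)) = 1/(-3050 + sqrt(3888)) = 1/(-3050 + 36*sqrt(3))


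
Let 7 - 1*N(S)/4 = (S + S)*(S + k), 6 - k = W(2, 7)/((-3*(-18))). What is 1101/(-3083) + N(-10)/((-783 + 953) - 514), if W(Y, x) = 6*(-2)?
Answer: 1050037/2386242 ≈ 0.44004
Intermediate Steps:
W(Y, x) = -12
k = 56/9 (k = 6 - (-12)/((-3*(-18))) = 6 - (-12)/54 = 6 - 1*(-2/9) = 6 + 2/9 = 56/9 ≈ 6.2222)
N(S) = 28 - 8*S*(56/9 + S) (N(S) = 28 - 4*(S + S)*(S + 56/9) = 28 - 4*2*S*(56/9 + S) = 28 - 8*S*(56/9 + S))
1101/(-3083) + N(-10)/((-783 + 953) - 514) = 1101/(-3083) + (28 - 8*(-10)² - 448/9*(-10))/((-783 + 953) - 514) = 1101*(-1/3083) + (28 - 8*100 + 4480/9)/(170 - 514) = -1101/3083 + (28 - 800 + 4480/9)/(-344) = -1101/3083 - 2468/9*(-1/344) = -1101/3083 + 617/774 = 1050037/2386242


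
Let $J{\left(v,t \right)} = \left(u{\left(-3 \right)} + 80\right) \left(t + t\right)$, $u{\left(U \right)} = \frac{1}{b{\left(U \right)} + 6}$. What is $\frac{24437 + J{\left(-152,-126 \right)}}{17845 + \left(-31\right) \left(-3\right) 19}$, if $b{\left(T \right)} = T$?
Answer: $\frac{4193}{19612} \approx 0.2138$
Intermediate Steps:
$u{\left(U \right)} = \frac{1}{6 + U}$ ($u{\left(U \right)} = \frac{1}{U + 6} = \frac{1}{6 + U}$)
$J{\left(v,t \right)} = \frac{482 t}{3}$ ($J{\left(v,t \right)} = \left(\frac{1}{6 - 3} + 80\right) \left(t + t\right) = \left(\frac{1}{3} + 80\right) 2 t = \frac{241 \cdot 2 t}{3} = \frac{482 t}{3}$)
$\frac{24437 + J{\left(-152,-126 \right)}}{17845 + \left(-31\right) \left(-3\right) 19} = \frac{24437 + \frac{482}{3} \left(-126\right)}{17845 + \left(-31\right) \left(-3\right) 19} = \frac{24437 - 20244}{17845 + 93 \cdot 19} = \frac{4193}{17845 + 1767} = \frac{4193}{19612}$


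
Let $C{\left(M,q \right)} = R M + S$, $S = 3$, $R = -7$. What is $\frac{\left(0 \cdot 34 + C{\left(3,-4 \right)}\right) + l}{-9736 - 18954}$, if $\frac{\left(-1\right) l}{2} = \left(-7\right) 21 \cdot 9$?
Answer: $- \frac{1314}{14345} \approx -0.0916$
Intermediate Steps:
$l = 2646$ ($l = - 2 \left(-7\right) 21 \cdot 9 = - 2 \left(\left(-147\right) 9\right) = \left(-2\right) \left(-1323\right) = 2646$)
$C{\left(M,q \right)} = 3 - 7 M$ ($C{\left(M,q \right)} = - 7 M + 3 = 3 - 7 M$)
$\frac{\left(0 \cdot 34 + C{\left(3,-4 \right)}\right) + l}{-9736 - 18954} = \frac{\left(0 \cdot 34 + \left(3 - 21\right)\right) + 2646}{-9736 - 18954} = \frac{\left(0 + \left(3 - 21\right)\right) + 2646}{-28690} = \left(\left(0 - 18\right) + 2646\right) \left(- \frac{1}{28690}\right) = \left(-18 + 2646\right) \left(- \frac{1}{28690}\right) = 2628 \left(- \frac{1}{28690}\right) = - \frac{1314}{14345}$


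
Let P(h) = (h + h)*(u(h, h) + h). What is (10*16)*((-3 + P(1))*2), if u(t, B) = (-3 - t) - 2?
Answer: -4160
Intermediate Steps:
u(t, B) = -5 - t
P(h) = -10*h (P(h) = (h + h)*((-5 - h) + h) = (2*h)*(-5) = -10*h)
(10*16)*((-3 + P(1))*2) = (10*16)*((-3 - 10*1)*2) = 160*((-3 - 10)*2) = 160*(-13*2) = 160*(-26) = -4160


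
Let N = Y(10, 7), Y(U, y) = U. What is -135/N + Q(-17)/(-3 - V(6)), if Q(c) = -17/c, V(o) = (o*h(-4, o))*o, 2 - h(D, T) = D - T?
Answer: -11747/870 ≈ -13.502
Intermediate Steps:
h(D, T) = 2 + T - D (h(D, T) = 2 - (D - T) = 2 + (T - D) = 2 + T - D)
V(o) = o**2*(6 + o) (V(o) = (o*(2 + o - 1*(-4)))*o = (o*(2 + o + 4))*o = (o*(6 + o))*o = o**2*(6 + o))
N = 10
-135/N + Q(-17)/(-3 - V(6)) = -135/10 + (-17/(-17))/(-3 - 6**2*(6 + 6)) = -135*1/10 + (-17*(-1/17))/(-3 - 36*12) = -27/2 + 1/(-3 - 1*432) = -27/2 + 1/(-3 - 432) = -27/2 + 1/(-435) = -27/2 + 1*(-1/435) = -27/2 - 1/435 = -11747/870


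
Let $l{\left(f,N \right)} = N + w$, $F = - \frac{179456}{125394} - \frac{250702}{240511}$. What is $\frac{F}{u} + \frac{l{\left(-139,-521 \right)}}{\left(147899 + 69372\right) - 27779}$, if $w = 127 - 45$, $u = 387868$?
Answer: $- \frac{71519012122273813}{30786054533399507732} \approx -0.0023231$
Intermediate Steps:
$w = 82$
$F = - \frac{37298834302}{15079318167}$ ($F = \left(-179456\right) \frac{1}{125394} - \frac{250702}{240511} = - \frac{89728}{62697} - \frac{250702}{240511} = - \frac{37298834302}{15079318167} \approx -2.4735$)
$l{\left(f,N \right)} = 82 + N$ ($l{\left(f,N \right)} = N + 82 = 82 + N$)
$\frac{F}{u} + \frac{l{\left(-139,-521 \right)}}{\left(147899 + 69372\right) - 27779} = - \frac{37298834302}{15079318167 \cdot 387868} + \frac{82 - 521}{\left(147899 + 69372\right) - 27779} = \left(- \frac{37298834302}{15079318167}\right) \frac{1}{387868} - \frac{439}{217271 - 27779} = - \frac{18649417151}{2924392489398978} - \frac{439}{189492} = - \frac{71519012122273813}{30786054533399507732}$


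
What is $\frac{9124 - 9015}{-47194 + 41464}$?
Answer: $- \frac{109}{5730} \approx -0.019023$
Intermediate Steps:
$\frac{9124 - 9015}{-47194 + 41464} = \frac{109}{-5730} = 109 \left(- \frac{1}{5730}\right) = - \frac{109}{5730}$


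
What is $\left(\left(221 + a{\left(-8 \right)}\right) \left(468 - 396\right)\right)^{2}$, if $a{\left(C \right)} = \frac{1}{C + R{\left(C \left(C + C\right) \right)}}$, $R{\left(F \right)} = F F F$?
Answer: $\frac{214803351746880625}{848382129} \approx 2.5319 \cdot 10^{8}$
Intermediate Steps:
$R{\left(F \right)} = F^{3}$ ($R{\left(F \right)} = F^{2} F = F^{3}$)
$a{\left(C \right)} = \frac{1}{C + 8 C^{6}}$ ($a{\left(C \right)} = \frac{1}{C + \left(C \left(C + C\right)\right)^{3}} = \frac{1}{C + \left(C 2 C\right)^{3}} = \frac{1}{C + \left(2 C^{2}\right)^{3}} = \frac{1}{C + 8 C^{6}}$)
$\left(\left(221 + a{\left(-8 \right)}\right) \left(468 - 396\right)\right)^{2} = \left(\left(221 + \frac{1}{-8 + 8 \left(-8\right)^{6}}\right) \left(468 - 396\right)\right)^{2} = \left(\left(221 + \frac{1}{-8 + 8 \cdot 262144}\right) 72\right)^{2} = \left(\left(221 + \frac{1}{-8 + 2097152}\right) 72\right)^{2} = \left(\left(221 + \frac{1}{2097144}\right) 72\right)^{2} = \left(\frac{463468825}{2097144} \cdot 72\right)^{2} = \left(\frac{463468825}{29127}\right)^{2} = \frac{214803351746880625}{848382129}$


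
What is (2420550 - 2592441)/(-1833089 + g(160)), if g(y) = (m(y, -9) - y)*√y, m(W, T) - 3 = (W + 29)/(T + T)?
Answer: 35010166811/373356754769 - 12796330*√10/373356754769 ≈ 0.093663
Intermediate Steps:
m(W, T) = 3 + (29 + W)/(2*T) (m(W, T) = 3 + (W + 29)/(T + T) = 3 + (29 + W)/((2*T)) = 3 + (29 + W)*(1/(2*T)) = 3 + (29 + W)/(2*T))
g(y) = √y*(25/18 - 19*y/18) (g(y) = ((½)*(29 + y + 6*(-9))/(-9) - y)*√y = ((½)*(-⅑)*(29 + y - 54) - y)*√y = ((½)*(-⅑)*(-25 + y) - y)*√y = ((25/18 - y/18) - y)*√y = (25/18 - 19*y/18)*√y = √y*(25/18 - 19*y/18))
(2420550 - 2592441)/(-1833089 + g(160)) = (2420550 - 2592441)/(-1833089 + √160*(25 - 19*160)/18) = -171891/(-1833089 + (4*√10)*(25 - 3040)/18) = -171891/(-1833089 + (1/18)*(4*√10)*(-3015)) = -171891/(-1833089 - 670*√10)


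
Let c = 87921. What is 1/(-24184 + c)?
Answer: 1/63737 ≈ 1.5689e-5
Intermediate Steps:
1/(-24184 + c) = 1/(-24184 + 87921) = 1/63737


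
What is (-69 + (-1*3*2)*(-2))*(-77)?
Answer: 4389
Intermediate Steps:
(-69 + (-1*3*2)*(-2))*(-77) = (-69 - 3*2*(-2))*(-77) = (-69 - 6*(-2))*(-77) = (-69 + 12)*(-77) = -57*(-77) = 4389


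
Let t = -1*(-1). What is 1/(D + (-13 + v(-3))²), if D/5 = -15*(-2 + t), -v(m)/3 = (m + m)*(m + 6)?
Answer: 1/1756 ≈ 0.00056948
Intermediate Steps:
v(m) = -6*m*(6 + m) (v(m) = -3*(m + m)*(m + 6) = -3*2*m*(6 + m) = -6*m*(6 + m))
t = 1
D = 75 (D = 5*(-15*(-2 + 1)) = 5*(-15*(-1)) = 5*15 = 75)
1/(D + (-13 + v(-3))²) = 1/(75 + (-13 - 6*(-3)*(6 - 3))²) = 1/(75 + (-13 - 6*(-3)*3)²) = 1/(75 + (-13 + 54)²) = 1/(75 + 41²) = 1/(75 + 1681) = 1/1756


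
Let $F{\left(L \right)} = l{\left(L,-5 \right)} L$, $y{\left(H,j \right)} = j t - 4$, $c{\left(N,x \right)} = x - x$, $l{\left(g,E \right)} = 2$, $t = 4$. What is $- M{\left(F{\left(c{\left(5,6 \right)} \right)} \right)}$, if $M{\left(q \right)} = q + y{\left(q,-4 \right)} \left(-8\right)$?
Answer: $-160$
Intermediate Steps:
$c{\left(N,x \right)} = 0$
$y{\left(H,j \right)} = -4 + 4 j$ ($y{\left(H,j \right)} = j 4 - 4 = 4 j - 4 = -4 + 4 j$)
$F{\left(L \right)} = 2 L$
$M{\left(q \right)} = 160 + q$ ($M{\left(q \right)} = q + \left(-4 + 4 \left(-4\right)\right) \left(-8\right) = q + \left(-4 - 16\right) \left(-8\right) = q - -160 = q + 160 = 160 + q$)
$- M{\left(F{\left(c{\left(5,6 \right)} \right)} \right)} = - (160 + 2 \cdot 0) = - (160 + 0) = \left(-1\right) 160 = -160$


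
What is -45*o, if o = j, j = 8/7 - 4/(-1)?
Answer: -1620/7 ≈ -231.43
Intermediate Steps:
j = 36/7 (j = 8*(⅐) - 4*(-1) = 8/7 + 4 = 36/7 ≈ 5.1429)
o = 36/7 ≈ 5.1429
-45*o = -45*36/7 = -1620/7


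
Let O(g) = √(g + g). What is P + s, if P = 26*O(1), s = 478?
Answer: 478 + 26*√2 ≈ 514.77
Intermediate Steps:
O(g) = √2*√g (O(g) = √(2*g) = √2*√g)
P = 26*√2 (P = 26*(√2*√1) = 26*(√2*1) = 26*√2 ≈ 36.770)
P + s = 26*√2 + 478 = 478 + 26*√2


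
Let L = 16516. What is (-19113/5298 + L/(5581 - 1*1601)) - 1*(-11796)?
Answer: 20728529989/1757170 ≈ 11797.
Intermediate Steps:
(-19113/5298 + L/(5581 - 1*1601)) - 1*(-11796) = (-19113/5298 + 16516/(5581 - 1*1601)) - 1*(-11796) = (-19113*1/5298 + 16516/(5581 - 1601)) + 11796 = (-6371/1766 + 16516/3980) + 11796 = (-6371/1766 + 16516*(1/3980)) + 11796 = (-6371/1766 + 4129/995) + 11796 = 952669/1757170 + 11796 = 20728529989/1757170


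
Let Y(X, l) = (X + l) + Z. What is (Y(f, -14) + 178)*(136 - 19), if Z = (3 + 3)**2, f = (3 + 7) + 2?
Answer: 24804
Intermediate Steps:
f = 12 (f = 10 + 2 = 12)
Z = 36 (Z = 6**2 = 36)
Y(X, l) = 36 + X + l (Y(X, l) = (X + l) + 36 = 36 + X + l)
(Y(f, -14) + 178)*(136 - 19) = ((36 + 12 - 14) + 178)*(136 - 19) = (34 + 178)*117 = 212*117 = 24804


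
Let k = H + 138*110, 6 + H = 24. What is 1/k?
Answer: 1/15198 ≈ 6.5798e-5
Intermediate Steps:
H = 18 (H = -6 + 24 = 18)
k = 15198 (k = 18 + 138*110 = 18 + 15180 = 15198)
1/k = 1/15198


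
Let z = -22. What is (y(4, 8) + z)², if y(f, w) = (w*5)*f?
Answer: 19044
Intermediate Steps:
y(f, w) = 5*f*w (y(f, w) = (5*w)*f = 5*f*w)
(y(4, 8) + z)² = (5*4*8 - 22)² = (160 - 22)² = 138² = 19044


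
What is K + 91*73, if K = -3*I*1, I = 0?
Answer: 6643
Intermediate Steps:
K = 0 (K = -3*0*1 = 0*1 = 0)
K + 91*73 = 0 + 91*73 = 0 + 6643 = 6643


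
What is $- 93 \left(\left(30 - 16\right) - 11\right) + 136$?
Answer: $-143$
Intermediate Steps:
$- 93 \left(\left(30 - 16\right) - 11\right) + 136 = - 93 \left(14 - 11\right) + 136 = \left(-93\right) 3 + 136 = -279 + 136 = -143$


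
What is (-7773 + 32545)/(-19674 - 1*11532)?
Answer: -12386/15603 ≈ -0.79382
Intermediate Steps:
(-7773 + 32545)/(-19674 - 1*11532) = 24772/(-19674 - 11532) = 24772/(-31206) = 24772*(-1/31206) = -12386/15603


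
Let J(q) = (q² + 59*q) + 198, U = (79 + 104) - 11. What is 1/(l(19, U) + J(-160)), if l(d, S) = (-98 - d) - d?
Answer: 1/16222 ≈ 6.1645e-5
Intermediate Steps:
U = 172 (U = 183 - 11 = 172)
J(q) = 198 + q² + 59*q
l(d, S) = -98 - 2*d
1/(l(19, U) + J(-160)) = 1/((-98 - 2*19) + (198 + (-160)² + 59*(-160))) = 1/((-98 - 38) + (198 + 25600 - 9440)) = 1/(-136 + 16358) = 1/16222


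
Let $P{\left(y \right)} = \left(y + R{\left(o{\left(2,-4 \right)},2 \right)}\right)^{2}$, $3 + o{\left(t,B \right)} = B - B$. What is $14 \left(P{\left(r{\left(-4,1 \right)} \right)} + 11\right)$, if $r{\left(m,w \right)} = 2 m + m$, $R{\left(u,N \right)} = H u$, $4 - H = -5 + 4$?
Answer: $10360$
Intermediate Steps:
$H = 5$ ($H = 4 - \left(-5 + 4\right) = 4 - -1 = 4 + 1 = 5$)
$o{\left(t,B \right)} = -3$ ($o{\left(t,B \right)} = -3 + \left(B - B\right) = -3 + 0 = -3$)
$R{\left(u,N \right)} = 5 u$
$r{\left(m,w \right)} = 3 m$
$P{\left(y \right)} = \left(-15 + y\right)^{2}$ ($P{\left(y \right)} = \left(y + 5 \left(-3\right)\right)^{2} = \left(y - 15\right)^{2} = \left(-15 + y\right)^{2}$)
$14 \left(P{\left(r{\left(-4,1 \right)} \right)} + 11\right) = 14 \left(\left(-15 + 3 \left(-4\right)\right)^{2} + 11\right) = 14 \left(\left(-15 - 12\right)^{2} + 11\right) = 14 \left(\left(-27\right)^{2} + 11\right) = 14 \left(729 + 11\right) = 14 \cdot 740 = 10360$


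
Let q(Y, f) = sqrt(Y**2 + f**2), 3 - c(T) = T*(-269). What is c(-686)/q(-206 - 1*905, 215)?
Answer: -184531*sqrt(1280546)/1280546 ≈ -163.07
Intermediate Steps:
c(T) = 3 + 269*T (c(T) = 3 - T*(-269) = 3 - (-269)*T = 3 + 269*T)
c(-686)/q(-206 - 1*905, 215) = (3 + 269*(-686))/(sqrt((-206 - 1*905)**2 + 215**2)) = (3 - 184534)/(sqrt((-206 - 905)**2 + 46225)) = -184531/sqrt((-1111)**2 + 46225) = -184531/sqrt(1234321 + 46225) = -184531*sqrt(1280546)/1280546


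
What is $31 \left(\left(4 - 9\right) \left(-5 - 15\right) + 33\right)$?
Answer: $4123$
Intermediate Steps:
$31 \left(\left(4 - 9\right) \left(-5 - 15\right) + 33\right) = 31 \left(\left(-5\right) \left(-20\right) + 33\right) = 31 \left(100 + 33\right) = 31 \cdot 133 = 4123$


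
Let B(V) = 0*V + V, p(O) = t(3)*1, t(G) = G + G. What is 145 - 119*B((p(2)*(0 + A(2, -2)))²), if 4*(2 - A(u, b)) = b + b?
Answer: -38411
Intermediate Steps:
t(G) = 2*G
A(u, b) = 2 - b/2 (A(u, b) = 2 - (b + b)/4 = 2 - b/2)
p(O) = 6 (p(O) = (2*3)*1 = 6*1 = 6)
B(V) = V (B(V) = 0 + V = V)
145 - 119*B((p(2)*(0 + A(2, -2)))²) = 145 - 119*36*(0 + (2 - ½*(-2)))² = 145 - 119*36*(0 + (2 + 1))² = 145 - 119*36*(0 + 3)² = 145 - 119*(6*3)² = 145 - 119*18² = 145 - 119*324 = 145 - 38556 = -38411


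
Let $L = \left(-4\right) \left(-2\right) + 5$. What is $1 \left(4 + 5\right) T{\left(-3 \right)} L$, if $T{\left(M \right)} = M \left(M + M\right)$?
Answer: $2106$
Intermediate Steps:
$L = 13$ ($L = 8 + 5 = 13$)
$T{\left(M \right)} = 2 M^{2}$ ($T{\left(M \right)} = M 2 M = 2 M^{2}$)
$1 \left(4 + 5\right) T{\left(-3 \right)} L = 1 \left(4 + 5\right) 2 \left(-3\right)^{2} \cdot 13 = 1 \cdot 9 \cdot 2 \cdot 9 \cdot 13 = 9 \cdot 18 \cdot 13 = 162 \cdot 13 = 2106$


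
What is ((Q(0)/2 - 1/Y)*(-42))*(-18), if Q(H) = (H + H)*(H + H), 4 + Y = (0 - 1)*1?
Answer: 756/5 ≈ 151.20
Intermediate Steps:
Y = -5 (Y = -4 + (0 - 1)*1 = -4 - 1*1 = -4 - 1 = -5)
Q(H) = 4*H**2 (Q(H) = (2*H)*(2*H) = 4*H**2)
((Q(0)/2 - 1/Y)*(-42))*(-18) = (((4*0**2)/2 - 1/(-5))*(-42))*(-18) = (((4*0)*(1/2) - 1*(-1/5))*(-42))*(-18) = ((0*(1/2) + 1/5)*(-42))*(-18) = ((0 + 1/5)*(-42))*(-18) = ((1/5)*(-42))*(-18) = -42/5*(-18) = 756/5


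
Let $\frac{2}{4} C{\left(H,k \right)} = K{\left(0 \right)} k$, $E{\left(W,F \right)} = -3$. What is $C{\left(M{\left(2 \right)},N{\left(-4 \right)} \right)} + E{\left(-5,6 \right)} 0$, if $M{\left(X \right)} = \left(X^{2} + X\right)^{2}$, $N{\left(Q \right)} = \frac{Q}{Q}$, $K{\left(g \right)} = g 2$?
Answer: $0$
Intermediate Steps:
$K{\left(g \right)} = 2 g$
$N{\left(Q \right)} = 1$
$M{\left(X \right)} = \left(X + X^{2}\right)^{2}$
$C{\left(H,k \right)} = 0$ ($C{\left(H,k \right)} = 2 \cdot 2 \cdot 0 k = 2 \cdot 0 k = 2 \cdot 0 = 0$)
$C{\left(M{\left(2 \right)},N{\left(-4 \right)} \right)} + E{\left(-5,6 \right)} 0 = 0 - 0 = 0 + 0 = 0$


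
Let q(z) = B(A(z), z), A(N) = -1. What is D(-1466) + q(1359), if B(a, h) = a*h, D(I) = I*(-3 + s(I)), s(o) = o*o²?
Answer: 4618871515375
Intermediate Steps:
s(o) = o³
D(I) = I*(-3 + I³)
q(z) = -z
D(-1466) + q(1359) = -1466*(-3 + (-1466)³) - 1*1359 = -1466*(-3 - 3150662696) - 1359 = -1466*(-3150662699) - 1359 = 4618871516734 - 1359 = 4618871515375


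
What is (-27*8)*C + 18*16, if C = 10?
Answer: -1872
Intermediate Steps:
(-27*8)*C + 18*16 = -27*8*10 + 18*16 = -216*10 + 288 = -2160 + 288 = -1872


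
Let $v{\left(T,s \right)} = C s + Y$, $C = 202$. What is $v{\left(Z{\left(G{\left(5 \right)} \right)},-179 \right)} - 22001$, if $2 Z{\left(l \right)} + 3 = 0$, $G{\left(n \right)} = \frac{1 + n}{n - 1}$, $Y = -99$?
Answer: $-58258$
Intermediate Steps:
$G{\left(n \right)} = \frac{1 + n}{-1 + n}$
$Z{\left(l \right)} = - \frac{3}{2}$ ($Z{\left(l \right)} = - \frac{3}{2} + \frac{1}{2} \cdot 0 = - \frac{3}{2} + 0 = - \frac{3}{2}$)
$v{\left(T,s \right)} = -99 + 202 s$ ($v{\left(T,s \right)} = 202 s - 99 = -99 + 202 s$)
$v{\left(Z{\left(G{\left(5 \right)} \right)},-179 \right)} - 22001 = \left(-99 + 202 \left(-179\right)\right) - 22001 = \left(-99 - 36158\right) - 22001 = -36257 - 22001 = -58258$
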